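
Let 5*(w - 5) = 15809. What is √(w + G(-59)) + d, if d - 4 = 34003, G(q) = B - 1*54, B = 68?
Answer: 34007 + 4*√4970/5 ≈ 34063.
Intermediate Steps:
w = 15834/5 (w = 5 + (⅕)*15809 = 5 + 15809/5 = 15834/5 ≈ 3166.8)
G(q) = 14 (G(q) = 68 - 1*54 = 68 - 54 = 14)
d = 34007 (d = 4 + 34003 = 34007)
√(w + G(-59)) + d = √(15834/5 + 14) + 34007 = √(15904/5) + 34007 = 4*√4970/5 + 34007 = 34007 + 4*√4970/5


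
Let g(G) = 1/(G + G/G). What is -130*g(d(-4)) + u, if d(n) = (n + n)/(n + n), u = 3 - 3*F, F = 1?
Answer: -65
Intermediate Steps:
u = 0 (u = 3 - 3*1 = 3 - 3 = 0)
d(n) = 1 (d(n) = (2*n)/((2*n)) = (2*n)*(1/(2*n)) = 1)
g(G) = 1/(1 + G) (g(G) = 1/(G + 1) = 1/(1 + G))
-130*g(d(-4)) + u = -130/(1 + 1) + 0 = -130/2 + 0 = -130*½ + 0 = -65 + 0 = -65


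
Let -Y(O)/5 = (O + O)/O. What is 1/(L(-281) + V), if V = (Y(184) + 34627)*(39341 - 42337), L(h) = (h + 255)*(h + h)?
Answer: -1/103697920 ≈ -9.6434e-9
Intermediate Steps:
Y(O) = -10 (Y(O) = -5*(O + O)/O = -5*2*O/O = -5*2 = -10)
L(h) = 2*h*(255 + h) (L(h) = (255 + h)*(2*h) = 2*h*(255 + h))
V = -103712532 (V = (-10 + 34627)*(39341 - 42337) = 34617*(-2996) = -103712532)
1/(L(-281) + V) = 1/(2*(-281)*(255 - 281) - 103712532) = 1/(2*(-281)*(-26) - 103712532) = 1/(14612 - 103712532) = 1/(-103697920) = -1/103697920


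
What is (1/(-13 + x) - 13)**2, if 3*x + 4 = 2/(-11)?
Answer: 38539264/225625 ≈ 170.81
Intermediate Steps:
x = -46/33 (x = -4/3 + (2/(-11))/3 = -4/3 + (2*(-1/11))/3 = -4/3 + (1/3)*(-2/11) = -4/3 - 2/33 = -46/33 ≈ -1.3939)
(1/(-13 + x) - 13)**2 = (1/(-13 - 46/33) - 13)**2 = (1/(-475/33) - 13)**2 = (-33/475 - 13)**2 = (-6208/475)**2 = 38539264/225625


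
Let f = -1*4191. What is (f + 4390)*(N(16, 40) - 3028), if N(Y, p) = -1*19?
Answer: -606353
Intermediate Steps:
N(Y, p) = -19
f = -4191
(f + 4390)*(N(16, 40) - 3028) = (-4191 + 4390)*(-19 - 3028) = 199*(-3047) = -606353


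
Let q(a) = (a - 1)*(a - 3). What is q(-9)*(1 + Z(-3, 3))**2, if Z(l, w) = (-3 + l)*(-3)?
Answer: 43320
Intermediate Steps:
Z(l, w) = 9 - 3*l
q(a) = (-1 + a)*(-3 + a)
q(-9)*(1 + Z(-3, 3))**2 = (3 + (-9)**2 - 4*(-9))*(1 + (9 - 3*(-3)))**2 = (3 + 81 + 36)*(1 + (9 + 9))**2 = 120*(1 + 18)**2 = 120*19**2 = 120*361 = 43320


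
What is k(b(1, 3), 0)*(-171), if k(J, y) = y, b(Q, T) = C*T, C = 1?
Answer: 0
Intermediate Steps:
b(Q, T) = T (b(Q, T) = 1*T = T)
k(b(1, 3), 0)*(-171) = 0*(-171) = 0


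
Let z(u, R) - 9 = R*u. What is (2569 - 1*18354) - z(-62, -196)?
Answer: -27946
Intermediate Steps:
z(u, R) = 9 + R*u
(2569 - 1*18354) - z(-62, -196) = (2569 - 1*18354) - (9 - 196*(-62)) = (2569 - 18354) - (9 + 12152) = -15785 - 1*12161 = -15785 - 12161 = -27946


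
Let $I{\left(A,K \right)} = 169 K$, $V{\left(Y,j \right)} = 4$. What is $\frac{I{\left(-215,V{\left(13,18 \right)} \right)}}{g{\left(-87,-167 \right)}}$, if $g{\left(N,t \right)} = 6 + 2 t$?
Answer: $- \frac{169}{82} \approx -2.061$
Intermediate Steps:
$\frac{I{\left(-215,V{\left(13,18 \right)} \right)}}{g{\left(-87,-167 \right)}} = \frac{169 \cdot 4}{6 + 2 \left(-167\right)} = \frac{676}{6 - 334} = \frac{676}{-328} = 676 \left(- \frac{1}{328}\right) = - \frac{169}{82}$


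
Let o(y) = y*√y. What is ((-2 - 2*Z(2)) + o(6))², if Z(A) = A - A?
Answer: 220 - 24*√6 ≈ 161.21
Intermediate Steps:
Z(A) = 0
o(y) = y^(3/2)
((-2 - 2*Z(2)) + o(6))² = ((-2 - 2*0) + 6^(3/2))² = ((-2 + 0) + 6*√6)² = (-2 + 6*√6)²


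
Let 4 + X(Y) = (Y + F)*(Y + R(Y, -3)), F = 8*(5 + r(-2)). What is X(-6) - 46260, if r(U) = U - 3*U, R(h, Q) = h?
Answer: -47056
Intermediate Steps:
r(U) = -2*U
F = 72 (F = 8*(5 - 2*(-2)) = 8*(5 + 4) = 8*9 = 72)
X(Y) = -4 + 2*Y*(72 + Y) (X(Y) = -4 + (Y + 72)*(Y + Y) = -4 + (72 + Y)*(2*Y) = -4 + 2*Y*(72 + Y))
X(-6) - 46260 = (-4 + 2*(-6)**2 + 144*(-6)) - 46260 = (-4 + 2*36 - 864) - 46260 = (-4 + 72 - 864) - 46260 = -796 - 46260 = -47056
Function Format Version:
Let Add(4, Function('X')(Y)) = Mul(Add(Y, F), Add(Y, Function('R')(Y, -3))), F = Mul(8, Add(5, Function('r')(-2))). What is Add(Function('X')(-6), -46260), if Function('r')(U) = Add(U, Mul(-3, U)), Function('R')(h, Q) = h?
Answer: -47056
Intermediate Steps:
Function('r')(U) = Mul(-2, U)
F = 72 (F = Mul(8, Add(5, Mul(-2, -2))) = Mul(8, Add(5, 4)) = Mul(8, 9) = 72)
Function('X')(Y) = Add(-4, Mul(2, Y, Add(72, Y))) (Function('X')(Y) = Add(-4, Mul(Add(Y, 72), Add(Y, Y))) = Add(-4, Mul(Add(72, Y), Mul(2, Y))) = Add(-4, Mul(2, Y, Add(72, Y))))
Add(Function('X')(-6), -46260) = Add(Add(-4, Mul(2, Pow(-6, 2)), Mul(144, -6)), -46260) = Add(Add(-4, Mul(2, 36), -864), -46260) = Add(Add(-4, 72, -864), -46260) = Add(-796, -46260) = -47056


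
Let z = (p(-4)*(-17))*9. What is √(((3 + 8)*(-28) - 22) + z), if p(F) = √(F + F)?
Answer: √(-330 - 306*I*√2) ≈ 10.349 - 20.907*I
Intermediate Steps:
p(F) = √2*√F (p(F) = √(2*F) = √2*√F)
z = -306*I*√2 (z = ((√2*√(-4))*(-17))*9 = ((√2*(2*I))*(-17))*9 = ((2*I*√2)*(-17))*9 = -34*I*√2*9 = -306*I*√2 ≈ -432.75*I)
√(((3 + 8)*(-28) - 22) + z) = √(((3 + 8)*(-28) - 22) - 306*I*√2) = √((11*(-28) - 22) - 306*I*√2) = √((-308 - 22) - 306*I*√2) = √(-330 - 306*I*√2)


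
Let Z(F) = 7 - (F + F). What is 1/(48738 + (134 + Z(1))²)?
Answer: 1/68059 ≈ 1.4693e-5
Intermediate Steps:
Z(F) = 7 - 2*F
1/(48738 + (134 + Z(1))²) = 1/(48738 + (134 + (7 - 2*1))²) = 1/(48738 + (134 + (7 - 2))²) = 1/(48738 + (134 + 5)²) = 1/(48738 + 139²) = 1/(48738 + 19321) = 1/68059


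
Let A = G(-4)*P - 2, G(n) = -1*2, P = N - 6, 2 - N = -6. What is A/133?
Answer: -6/133 ≈ -0.045113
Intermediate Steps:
N = 8 (N = 2 - 1*(-6) = 2 + 6 = 8)
P = 2 (P = 8 - 6 = 2)
G(n) = -2
A = -6 (A = -2*2 - 2 = -4 - 2 = -6)
A/133 = -6/133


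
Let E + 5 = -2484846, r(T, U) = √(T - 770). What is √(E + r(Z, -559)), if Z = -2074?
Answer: √(-2484851 + 6*I*√79) ≈ 0.02 + 1576.3*I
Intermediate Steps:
r(T, U) = √(-770 + T)
E = -2484851 (E = -5 - 2484846 = -2484851)
√(E + r(Z, -559)) = √(-2484851 + √(-770 - 2074)) = √(-2484851 + √(-2844)) = √(-2484851 + 6*I*√79)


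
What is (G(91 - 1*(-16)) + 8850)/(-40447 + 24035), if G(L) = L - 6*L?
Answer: -8315/16412 ≈ -0.50664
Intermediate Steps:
G(L) = -5*L
(G(91 - 1*(-16)) + 8850)/(-40447 + 24035) = (-5*(91 - 1*(-16)) + 8850)/(-40447 + 24035) = (-5*(91 + 16) + 8850)/(-16412) = (-5*107 + 8850)*(-1/16412) = (-535 + 8850)*(-1/16412) = 8315*(-1/16412) = -8315/16412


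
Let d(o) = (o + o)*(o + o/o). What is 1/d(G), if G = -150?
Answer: 1/44700 ≈ 2.2371e-5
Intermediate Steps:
d(o) = 2*o*(1 + o) (d(o) = (2*o)*(o + 1) = (2*o)*(1 + o) = 2*o*(1 + o))
1/d(G) = 1/(2*(-150)*(1 - 150)) = 1/(2*(-150)*(-149)) = 1/44700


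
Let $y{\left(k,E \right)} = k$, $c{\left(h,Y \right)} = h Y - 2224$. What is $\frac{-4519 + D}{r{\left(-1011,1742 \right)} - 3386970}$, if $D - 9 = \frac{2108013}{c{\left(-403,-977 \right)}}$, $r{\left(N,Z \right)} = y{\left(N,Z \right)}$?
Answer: $\frac{1763588557}{1326418277367} \approx 0.0013296$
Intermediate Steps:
$c{\left(h,Y \right)} = -2224 + Y h$ ($c{\left(h,Y \right)} = Y h - 2224 = -2224 + Y h$)
$r{\left(N,Z \right)} = N$
$D = \frac{5631576}{391507}$ ($D = 9 + \frac{2108013}{-2224 - -393731} = 9 + \frac{2108013}{-2224 + 393731} = 9 + \frac{2108013}{391507} = \frac{5631576}{391507} \approx 14.384$)
$\frac{-4519 + D}{r{\left(-1011,1742 \right)} - 3386970} = \frac{-4519 + \frac{5631576}{391507}}{-1011 - 3386970} = - \frac{1763588557}{391507 \left(-3387981\right)} = \left(- \frac{1763588557}{391507}\right) \left(- \frac{1}{3387981}\right) = \frac{1763588557}{1326418277367}$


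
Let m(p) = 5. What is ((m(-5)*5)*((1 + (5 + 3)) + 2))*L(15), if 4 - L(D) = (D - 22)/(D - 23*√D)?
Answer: 563475/514 - 8855*√15/1542 ≈ 1074.0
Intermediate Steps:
L(D) = 4 - (-22 + D)/(D - 23*√D) (L(D) = 4 - (D - 22)/(D - 23*√D) = 4 - (-22 + D)/(D - 23*√D))
((m(-5)*5)*((1 + (5 + 3)) + 2))*L(15) = ((5*5)*((1 + (5 + 3)) + 2))*((-22 - 3*15 + 92*√15)/(-1*15 + 23*√15)) = (25*((1 + 8) + 2))*((-22 - 45 + 92*√15)/(-15 + 23*√15)) = (25*(9 + 2))*((-67 + 92*√15)/(-15 + 23*√15)) = (25*11)*((-67 + 92*√15)/(-15 + 23*√15)) = 275*((-67 + 92*√15)/(-15 + 23*√15)) = 275*(-67 + 92*√15)/(-15 + 23*√15)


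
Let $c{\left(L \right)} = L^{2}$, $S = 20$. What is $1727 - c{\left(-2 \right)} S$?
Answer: $1647$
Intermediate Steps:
$1727 - c{\left(-2 \right)} S = 1727 - \left(-2\right)^{2} \cdot 20 = 1727 - 4 \cdot 20 = 1727 - 80 = 1647$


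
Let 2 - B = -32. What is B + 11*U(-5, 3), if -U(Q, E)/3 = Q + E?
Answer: 100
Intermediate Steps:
B = 34 (B = 2 - 1*(-32) = 2 + 32 = 34)
U(Q, E) = -3*E - 3*Q (U(Q, E) = -3*(Q + E) = -3*(E + Q) = -3*E - 3*Q)
B + 11*U(-5, 3) = 34 + 11*(-3*3 - 3*(-5)) = 34 + 11*(-9 + 15) = 34 + 11*6 = 34 + 66 = 100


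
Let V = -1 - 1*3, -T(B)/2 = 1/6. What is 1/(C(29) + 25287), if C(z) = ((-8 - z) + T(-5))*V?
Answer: 3/76309 ≈ 3.9314e-5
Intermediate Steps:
T(B) = -⅓ (T(B) = -2/6 = -2*⅙ = -⅓)
V = -4 (V = -1 - 3 = -4)
C(z) = 100/3 + 4*z (C(z) = ((-8 - z) - ⅓)*(-4) = (-25/3 - z)*(-4) = 100/3 + 4*z)
1/(C(29) + 25287) = 1/((100/3 + 4*29) + 25287) = 1/((100/3 + 116) + 25287) = 1/(448/3 + 25287) = 1/(76309/3) = 3/76309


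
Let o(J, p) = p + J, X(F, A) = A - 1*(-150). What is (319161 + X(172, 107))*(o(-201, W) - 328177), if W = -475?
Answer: -105041567554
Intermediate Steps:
X(F, A) = 150 + A (X(F, A) = A + 150 = 150 + A)
o(J, p) = J + p
(319161 + X(172, 107))*(o(-201, W) - 328177) = (319161 + (150 + 107))*((-201 - 475) - 328177) = (319161 + 257)*(-676 - 328177) = 319418*(-328853) = -105041567554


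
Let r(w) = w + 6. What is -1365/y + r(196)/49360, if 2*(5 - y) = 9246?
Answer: 17077309/56986120 ≈ 0.29967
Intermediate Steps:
r(w) = 6 + w
y = -4618 (y = 5 - ½*9246 = 5 - 4623 = -4618)
-1365/y + r(196)/49360 = -1365/(-4618) + (6 + 196)/49360 = -1365*(-1/4618) + 202*(1/49360) = 1365/4618 + 101/24680 = 17077309/56986120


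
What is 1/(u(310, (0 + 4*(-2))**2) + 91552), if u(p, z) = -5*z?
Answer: 1/91232 ≈ 1.0961e-5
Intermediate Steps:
1/(u(310, (0 + 4*(-2))**2) + 91552) = 1/(-5*(0 + 4*(-2))**2 + 91552) = 1/(-5*(0 - 8)**2 + 91552) = 1/(-5*(-8)**2 + 91552) = 1/(-5*64 + 91552) = 1/(-320 + 91552) = 1/91232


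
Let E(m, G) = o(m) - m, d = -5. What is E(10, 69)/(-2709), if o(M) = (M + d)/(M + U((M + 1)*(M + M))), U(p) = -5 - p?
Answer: 431/116487 ≈ 0.0037000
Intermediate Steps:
o(M) = (-5 + M)/(-5 + M - 2*M*(1 + M)) (o(M) = (M - 5)/(M + (-5 - (M + 1)*(M + M))) = (-5 + M)/(M + (-5 - (1 + M)*2*M)) = (-5 + M)/(M + (-5 - 2*M*(1 + M))) = (-5 + M)/(-5 + M - 2*M*(1 + M)))
E(m, G) = -m + (5 - m)/(5 + m + 2*m²) (E(m, G) = (5 - m)/(5 + m + 2*m²) - m = -m + (5 - m)/(5 + m + 2*m²))
E(10, 69)/(-2709) = ((5 - 1*10² - 6*10 - 2*10³)/(5 + 10 + 2*10²))/(-2709) = ((5 - 1*100 - 60 - 2*1000)/(5 + 10 + 2*100))*(-1/2709) = ((5 - 100 - 60 - 2000)/(5 + 10 + 200))*(-1/2709) = (-2155/215)*(-1/2709) = ((1/215)*(-2155))*(-1/2709) = -431/43*(-1/2709) = 431/116487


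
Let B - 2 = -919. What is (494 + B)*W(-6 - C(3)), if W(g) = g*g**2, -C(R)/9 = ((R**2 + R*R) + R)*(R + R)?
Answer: -607110391296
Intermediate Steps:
B = -917 (B = 2 - 919 = -917)
C(R) = -18*R*(R + 2*R**2) (C(R) = -9*((R**2 + R*R) + R)*(R + R) = -9*((R**2 + R**2) + R)*2*R = -9*(2*R**2 + R)*2*R = -9*(R + 2*R**2)*2*R = -18*R*(R + 2*R**2))
W(g) = g**3
(494 + B)*W(-6 - C(3)) = (494 - 917)*(-6 - 3**2*(-18 - 36*3))**3 = -423*(-6 - 9*(-18 - 108))**3 = -423*(-6 - 9*(-126))**3 = -423*(-6 - 1*(-1134))**3 = -423*(-6 + 1134)**3 = -423*1128**3 = -423*1435249152 = -607110391296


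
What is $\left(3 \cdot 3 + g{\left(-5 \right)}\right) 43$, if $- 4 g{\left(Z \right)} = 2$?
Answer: $\frac{731}{2} \approx 365.5$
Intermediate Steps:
$g{\left(Z \right)} = - \frac{1}{2}$ ($g{\left(Z \right)} = \left(- \frac{1}{4}\right) 2 = - \frac{1}{2}$)
$\left(3 \cdot 3 + g{\left(-5 \right)}\right) 43 = \left(3 \cdot 3 - \frac{1}{2}\right) 43 = \left(9 - \frac{1}{2}\right) 43 = \frac{17}{2} \cdot 43 = \frac{731}{2}$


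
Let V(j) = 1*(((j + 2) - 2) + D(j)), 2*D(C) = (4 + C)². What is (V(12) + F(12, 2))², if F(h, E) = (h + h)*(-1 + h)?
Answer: 163216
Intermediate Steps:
F(h, E) = 2*h*(-1 + h) (F(h, E) = (2*h)*(-1 + h) = 2*h*(-1 + h))
D(C) = (4 + C)²/2
V(j) = j + (4 + j)²/2 (V(j) = 1*(((j + 2) - 2) + (4 + j)²/2) = 1*(((2 + j) - 2) + (4 + j)²/2) = 1*(j + (4 + j)²/2) = j + (4 + j)²/2)
(V(12) + F(12, 2))² = ((12 + (4 + 12)²/2) + 2*12*(-1 + 12))² = ((12 + (½)*16²) + 2*12*11)² = ((12 + (½)*256) + 264)² = ((12 + 128) + 264)² = (140 + 264)² = 404² = 163216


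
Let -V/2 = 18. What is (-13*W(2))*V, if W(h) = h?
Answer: 936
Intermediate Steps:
V = -36 (V = -2*18 = -36)
(-13*W(2))*V = -13*2*(-36) = -26*(-36) = 936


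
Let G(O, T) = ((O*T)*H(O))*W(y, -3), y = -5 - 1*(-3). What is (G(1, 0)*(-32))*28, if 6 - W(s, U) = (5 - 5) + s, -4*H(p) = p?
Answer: 0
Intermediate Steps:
y = -2 (y = -5 + 3 = -2)
H(p) = -p/4
W(s, U) = 6 - s (W(s, U) = 6 - ((5 - 5) + s) = 6 - (0 + s) = 6 - s)
G(O, T) = -2*T*O² (G(O, T) = ((O*T)*(-O/4))*(6 - 1*(-2)) = (-T*O²/4)*(6 + 2) = -T*O²/4*8 = -2*T*O²)
(G(1, 0)*(-32))*28 = (-2*0*1²*(-32))*28 = (-2*0*1*(-32))*28 = (0*(-32))*28 = 0*28 = 0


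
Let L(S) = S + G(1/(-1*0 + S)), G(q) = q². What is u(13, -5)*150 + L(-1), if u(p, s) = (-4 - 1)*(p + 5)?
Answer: -13500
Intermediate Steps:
u(p, s) = -25 - 5*p (u(p, s) = -5*(5 + p) = -25 - 5*p)
L(S) = S + S⁻² (L(S) = S + (1/(-1*0 + S))² = S + (1/(0 + S))² = S + (1/S)² = S + S⁻²)
u(13, -5)*150 + L(-1) = (-25 - 5*13)*150 + (-1 + (-1)⁻²) = (-25 - 65)*150 + (-1 + 1) = -90*150 + 0 = -13500 + 0 = -13500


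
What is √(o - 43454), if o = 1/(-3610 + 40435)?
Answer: I*√2357085097677/7365 ≈ 208.46*I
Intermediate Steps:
o = 1/36825 ≈ 2.7155e-5
√(o - 43454) = √(1/36825 - 43454) = √(-1600193549/36825) = I*√2357085097677/7365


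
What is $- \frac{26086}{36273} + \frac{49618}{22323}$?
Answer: $\frac{135275104}{89969131} \approx 1.5036$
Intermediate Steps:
$- \frac{26086}{36273} + \frac{49618}{22323} = \frac{135275104}{89969131}$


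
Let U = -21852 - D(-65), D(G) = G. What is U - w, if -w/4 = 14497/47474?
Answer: -73875575/3391 ≈ -21786.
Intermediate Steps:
w = -4142/3391 (w = -57988/47474 = -4*2071/6782 = -4142/3391 ≈ -1.2215)
U = -21787 (U = -21852 - 1*(-65) = -21852 + 65 = -21787)
U - w = -21787 - 1*(-4142/3391) = -21787 + 4142/3391 = -73875575/3391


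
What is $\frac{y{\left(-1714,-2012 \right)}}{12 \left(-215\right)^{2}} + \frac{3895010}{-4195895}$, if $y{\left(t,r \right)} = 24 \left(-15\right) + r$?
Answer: $- \frac{108525735497}{116373147825} \approx -0.93257$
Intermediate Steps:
$y{\left(t,r \right)} = -360 + r$
$\frac{y{\left(-1714,-2012 \right)}}{12 \left(-215\right)^{2}} + \frac{3895010}{-4195895} = \frac{-360 - 2012}{12 \left(-215\right)^{2}} + \frac{3895010}{-4195895} = - \frac{2372}{12 \cdot 46225} + 3895010 \left(- \frac{1}{4195895}\right) = - \frac{2372}{554700} - \frac{779002}{839179} = \left(-2372\right) \frac{1}{554700} - \frac{779002}{839179} = - \frac{593}{138675} - \frac{779002}{839179} = - \frac{108525735497}{116373147825}$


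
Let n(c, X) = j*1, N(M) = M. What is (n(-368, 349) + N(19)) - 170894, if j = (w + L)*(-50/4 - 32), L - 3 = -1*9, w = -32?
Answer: -169184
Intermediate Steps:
L = -6 (L = 3 - 1*9 = 3 - 9 = -6)
j = 1691 (j = (-32 - 6)*(-50/4 - 32) = -38*(-50*1/4 - 32) = -38*(-25/2 - 32) = -38*(-89/2) = 1691)
n(c, X) = 1691 (n(c, X) = 1691*1 = 1691)
(n(-368, 349) + N(19)) - 170894 = (1691 + 19) - 170894 = 1710 - 170894 = -169184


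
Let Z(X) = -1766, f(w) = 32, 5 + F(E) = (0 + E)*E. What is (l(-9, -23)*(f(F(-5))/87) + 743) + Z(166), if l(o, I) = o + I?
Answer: -90025/87 ≈ -1034.8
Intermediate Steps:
F(E) = -5 + E**2 (F(E) = -5 + (0 + E)*E = -5 + E*E = -5 + E**2)
l(o, I) = I + o
(l(-9, -23)*(f(F(-5))/87) + 743) + Z(166) = ((-23 - 9)*(32/87) + 743) - 1766 = (-1024/87 + 743) - 1766 = 63617/87 - 1766 = -90025/87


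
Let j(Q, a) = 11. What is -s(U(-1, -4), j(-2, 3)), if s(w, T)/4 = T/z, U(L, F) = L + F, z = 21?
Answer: -44/21 ≈ -2.0952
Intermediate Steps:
U(L, F) = F + L
s(w, T) = 4*T/21 (s(w, T) = 4*(T/21) = 4*T/21)
-s(U(-1, -4), j(-2, 3)) = -4*11/21 = -1*44/21 = -44/21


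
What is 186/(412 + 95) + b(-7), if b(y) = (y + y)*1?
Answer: -2304/169 ≈ -13.633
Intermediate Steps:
b(y) = 2*y (b(y) = (2*y)*1 = 2*y)
186/(412 + 95) + b(-7) = 186/(412 + 95) + 2*(-7) = 186/507 - 14 = 186*(1/507) - 14 = 62/169 - 14 = -2304/169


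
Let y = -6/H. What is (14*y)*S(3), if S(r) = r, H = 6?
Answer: -42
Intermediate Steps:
y = -1 (y = -6/6 = -6*⅙ = -1)
(14*y)*S(3) = (14*(-1))*3 = -14*3 = -42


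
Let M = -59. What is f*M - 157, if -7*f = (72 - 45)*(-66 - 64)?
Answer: -208189/7 ≈ -29741.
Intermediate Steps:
f = 3510/7 (f = -(72 - 45)*(-66 - 64)/7 = -27*(-130)/7 = -1/7*(-3510) = 3510/7 ≈ 501.43)
f*M - 157 = (3510/7)*(-59) - 157 = -207090/7 - 157 = -208189/7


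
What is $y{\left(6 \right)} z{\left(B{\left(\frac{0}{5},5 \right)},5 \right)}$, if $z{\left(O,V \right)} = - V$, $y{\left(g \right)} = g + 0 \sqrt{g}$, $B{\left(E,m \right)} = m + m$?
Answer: $-30$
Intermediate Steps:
$B{\left(E,m \right)} = 2 m$
$y{\left(g \right)} = g$ ($y{\left(g \right)} = g + 0 = g$)
$y{\left(6 \right)} z{\left(B{\left(\frac{0}{5},5 \right)},5 \right)} = 6 \left(\left(-1\right) 5\right) = 6 \left(-5\right) = -30$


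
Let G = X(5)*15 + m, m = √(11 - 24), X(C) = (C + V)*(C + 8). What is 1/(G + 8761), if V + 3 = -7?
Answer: 7786/60621809 - I*√13/60621809 ≈ 0.00012844 - 5.9476e-8*I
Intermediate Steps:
V = -10 (V = -3 - 7 = -10)
X(C) = (-10 + C)*(8 + C) (X(C) = (C - 10)*(C + 8) = (-10 + C)*(8 + C))
m = I*√13 (m = √(-13) = I*√13 ≈ 3.6056*I)
G = -975 + I*√13 (G = (-80 + 5² - 2*5)*15 + I*√13 = (-80 + 25 - 10)*15 + I*√13 = -65*15 + I*√13 = -975 + I*√13 ≈ -975.0 + 3.6056*I)
1/(G + 8761) = 1/((-975 + I*√13) + 8761) = 1/(7786 + I*√13)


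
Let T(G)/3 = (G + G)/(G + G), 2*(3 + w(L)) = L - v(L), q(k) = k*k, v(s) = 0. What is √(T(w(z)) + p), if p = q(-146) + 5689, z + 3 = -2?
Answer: 8*√422 ≈ 164.34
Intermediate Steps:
z = -5 (z = -3 - 2 = -5)
q(k) = k²
w(L) = -3 + L/2 (w(L) = -3 + (L - 1*0)/2 = -3 + (L + 0)/2 = -3 + L/2)
p = 27005 (p = (-146)² + 5689 = 21316 + 5689 = 27005)
T(G) = 3 (T(G) = 3*((G + G)/(G + G)) = 3*((2*G)/((2*G))) = 3*((2*G)*(1/(2*G))) = 3*1 = 3)
√(T(w(z)) + p) = √(3 + 27005) = √27008 = 8*√422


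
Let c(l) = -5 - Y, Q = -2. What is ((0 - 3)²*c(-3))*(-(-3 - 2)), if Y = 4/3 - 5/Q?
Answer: -795/2 ≈ -397.50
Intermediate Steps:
Y = 23/6 (Y = 4/3 - 5/(-2) = 4*(⅓) - 5*(-½) = 4/3 + 5/2 = 23/6 ≈ 3.8333)
c(l) = -53/6 (c(l) = -5 - 1*23/6 = -5 - 23/6 = -53/6)
((0 - 3)²*c(-3))*(-(-3 - 2)) = ((0 - 3)²*(-53/6))*(-(-3 - 2)) = ((-3)²*(-53/6))*(-1*(-5)) = (9*(-53/6))*5 = -159/2*5 = -795/2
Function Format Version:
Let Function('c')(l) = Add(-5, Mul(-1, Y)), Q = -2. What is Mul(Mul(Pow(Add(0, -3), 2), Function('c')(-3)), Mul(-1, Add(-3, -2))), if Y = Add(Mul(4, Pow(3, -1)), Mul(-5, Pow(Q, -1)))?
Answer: Rational(-795, 2) ≈ -397.50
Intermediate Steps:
Y = Rational(23, 6) (Y = Add(Mul(4, Pow(3, -1)), Mul(-5, Pow(-2, -1))) = Add(Mul(4, Rational(1, 3)), Mul(-5, Rational(-1, 2))) = Add(Rational(4, 3), Rational(5, 2)) = Rational(23, 6) ≈ 3.8333)
Function('c')(l) = Rational(-53, 6) (Function('c')(l) = Add(-5, Mul(-1, Rational(23, 6))) = Add(-5, Rational(-23, 6)) = Rational(-53, 6))
Mul(Mul(Pow(Add(0, -3), 2), Function('c')(-3)), Mul(-1, Add(-3, -2))) = Mul(Mul(Pow(Add(0, -3), 2), Rational(-53, 6)), Mul(-1, Add(-3, -2))) = Mul(Mul(Pow(-3, 2), Rational(-53, 6)), Mul(-1, -5)) = Mul(Mul(9, Rational(-53, 6)), 5) = Mul(Rational(-159, 2), 5) = Rational(-795, 2)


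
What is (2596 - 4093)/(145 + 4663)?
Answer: -1497/4808 ≈ -0.31136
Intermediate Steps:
(2596 - 4093)/(145 + 4663) = -1497/4808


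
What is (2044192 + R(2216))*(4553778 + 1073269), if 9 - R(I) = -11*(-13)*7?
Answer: 11497182430400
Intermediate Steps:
R(I) = -992 (R(I) = 9 - (-11*(-13))*7 = 9 - 143*7 = 9 - 1*1001 = 9 - 1001 = -992)
(2044192 + R(2216))*(4553778 + 1073269) = (2044192 - 992)*(4553778 + 1073269) = 2043200*5627047 = 11497182430400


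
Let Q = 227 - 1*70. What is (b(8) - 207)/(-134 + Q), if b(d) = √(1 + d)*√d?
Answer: -9 + 6*√2/23 ≈ -8.6311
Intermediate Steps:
Q = 157 (Q = 227 - 70 = 157)
b(d) = √d*√(1 + d)
(b(8) - 207)/(-134 + Q) = (√8*√(1 + 8) - 207)/(-134 + 157) = ((2*√2)*√9 - 207)/23 = ((2*√2)*3 - 207)*(1/23) = (6*√2 - 207)*(1/23) = (-207 + 6*√2)*(1/23) = -9 + 6*√2/23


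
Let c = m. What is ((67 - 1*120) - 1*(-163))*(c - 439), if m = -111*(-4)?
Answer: 550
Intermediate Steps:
m = 444
c = 444
((67 - 1*120) - 1*(-163))*(c - 439) = ((67 - 1*120) - 1*(-163))*(444 - 439) = ((67 - 120) + 163)*5 = (-53 + 163)*5 = 110*5 = 550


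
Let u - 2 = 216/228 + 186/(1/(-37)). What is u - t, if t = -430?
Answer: -122532/19 ≈ -6449.1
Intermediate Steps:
u = -130702/19 (u = 2 + (216/228 + 186/(1/(-37))) = 2 + (216*(1/228) + 186/(-1/37)) = 2 + (18/19 + 186*(-37)) = 2 + (18/19 - 6882) = 2 - 130740/19 = -130702/19 ≈ -6879.1)
u - t = -130702/19 - 1*(-430) = -130702/19 + 430 = -122532/19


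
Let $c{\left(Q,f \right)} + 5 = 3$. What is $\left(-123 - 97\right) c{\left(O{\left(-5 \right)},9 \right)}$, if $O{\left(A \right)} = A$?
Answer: $440$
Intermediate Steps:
$c{\left(Q,f \right)} = -2$ ($c{\left(Q,f \right)} = -5 + 3 = -2$)
$\left(-123 - 97\right) c{\left(O{\left(-5 \right)},9 \right)} = \left(-123 - 97\right) \left(-2\right) = \left(-220\right) \left(-2\right) = 440$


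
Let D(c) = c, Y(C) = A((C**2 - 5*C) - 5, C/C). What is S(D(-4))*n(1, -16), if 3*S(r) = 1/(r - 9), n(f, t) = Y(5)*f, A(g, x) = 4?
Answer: -4/39 ≈ -0.10256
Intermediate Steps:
Y(C) = 4
n(f, t) = 4*f
S(r) = 1/(3*(-9 + r)) (S(r) = 1/(3*(r - 9)) = 1/(3*(-9 + r)))
S(D(-4))*n(1, -16) = (1/(3*(-9 - 4)))*(4*1) = ((1/3)/(-13))*4 = ((1/3)*(-1/13))*4 = -1/39*4 = -4/39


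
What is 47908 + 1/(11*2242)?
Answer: 1181507097/24662 ≈ 47908.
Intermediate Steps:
47908 + 1/(11*2242) = 47908 + 1/24662 = 1181507097/24662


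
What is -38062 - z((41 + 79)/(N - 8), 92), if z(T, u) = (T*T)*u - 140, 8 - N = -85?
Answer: -11012450/289 ≈ -38105.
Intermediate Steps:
N = 93 (N = 8 - 1*(-85) = 8 + 85 = 93)
z(T, u) = -140 + u*T² (z(T, u) = T²*u - 140 = u*T² - 140 = -140 + u*T²)
-38062 - z((41 + 79)/(N - 8), 92) = -38062 - (-140 + 92*((41 + 79)/(93 - 8))²) = -38062 - (-140 + 92*(120/85)²) = -38062 - (-140 + 92*(120*(1/85))²) = -38062 - (-140 + 92*(24/17)²) = -38062 - (-140 + 92*(576/289)) = -38062 - (-140 + 52992/289) = -38062 - 1*12532/289 = -38062 - 12532/289 = -11012450/289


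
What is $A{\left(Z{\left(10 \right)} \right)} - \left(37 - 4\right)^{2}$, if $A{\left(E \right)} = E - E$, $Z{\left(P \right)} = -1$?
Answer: $-1089$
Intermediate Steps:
$A{\left(E \right)} = 0$
$A{\left(Z{\left(10 \right)} \right)} - \left(37 - 4\right)^{2} = 0 - \left(37 - 4\right)^{2} = 0 - 33^{2} = 0 - 1089 = -1089$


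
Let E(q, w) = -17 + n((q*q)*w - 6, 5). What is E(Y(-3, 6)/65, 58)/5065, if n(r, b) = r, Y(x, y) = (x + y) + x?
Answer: -23/5065 ≈ -0.0045410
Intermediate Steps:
Y(x, y) = y + 2*x
E(q, w) = -23 + w*q² (E(q, w) = -17 + ((q*q)*w - 6) = -17 + (q²*w - 6) = -17 + (w*q² - 6) = -17 + (-6 + w*q²) = -23 + w*q²)
E(Y(-3, 6)/65, 58)/5065 = (-23 + 58*((6 + 2*(-3))/65)²)/5065 = (-23 + 58*((6 - 6)*(1/65))²)*(1/5065) = (-23 + 58*(0*(1/65))²)*(1/5065) = (-23 + 58*0²)*(1/5065) = (-23 + 58*0)*(1/5065) = (-23 + 0)*(1/5065) = -23*1/5065 = -23/5065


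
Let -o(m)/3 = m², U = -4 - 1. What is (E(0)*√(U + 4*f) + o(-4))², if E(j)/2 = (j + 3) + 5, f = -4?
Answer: 256*(3 - I*√21)² ≈ -3072.0 - 7038.8*I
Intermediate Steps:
U = -5
E(j) = 16 + 2*j (E(j) = 2*((j + 3) + 5) = 2*((3 + j) + 5) = 2*(8 + j) = 16 + 2*j)
o(m) = -3*m²
(E(0)*√(U + 4*f) + o(-4))² = ((16 + 2*0)*√(-5 + 4*(-4)) - 3*(-4)²)² = ((16 + 0)*√(-5 - 16) - 3*16)² = (16*√(-21) - 48)² = (16*(I*√21) - 48)² = (16*I*√21 - 48)² = (-48 + 16*I*√21)²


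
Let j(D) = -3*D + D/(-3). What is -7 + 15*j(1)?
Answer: -57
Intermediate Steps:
j(D) = -10*D/3 (j(D) = -3*D + D*(-⅓) = -3*D - D/3 = -10*D/3)
-7 + 15*j(1) = -7 + 15*(-10/3*1) = -7 + 15*(-10/3) = -7 - 50 = -57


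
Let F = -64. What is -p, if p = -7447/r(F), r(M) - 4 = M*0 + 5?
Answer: 7447/9 ≈ 827.44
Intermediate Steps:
r(M) = 9 (r(M) = 4 + (M*0 + 5) = 4 + (0 + 5) = 4 + 5 = 9)
p = -7447/9 ≈ -827.44
-p = -1*(-7447/9) = 7447/9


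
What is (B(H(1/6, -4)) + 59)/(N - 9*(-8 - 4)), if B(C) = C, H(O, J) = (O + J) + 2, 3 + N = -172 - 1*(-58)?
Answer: -343/54 ≈ -6.3519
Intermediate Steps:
N = -117 (N = -3 + (-172 - 1*(-58)) = -3 + (-172 + 58) = -3 - 114 = -117)
H(O, J) = 2 + J + O (H(O, J) = (J + O) + 2 = 2 + J + O)
(B(H(1/6, -4)) + 59)/(N - 9*(-8 - 4)) = ((2 - 4 + 1/6) + 59)/(-117 - 9*(-8 - 4)) = ((2 - 4 + ⅙) + 59)/(-117 - 9*(-12)) = (-11/6 + 59)/(-117 + 108) = (343/6)/(-9) = (343/6)*(-⅑) = -343/54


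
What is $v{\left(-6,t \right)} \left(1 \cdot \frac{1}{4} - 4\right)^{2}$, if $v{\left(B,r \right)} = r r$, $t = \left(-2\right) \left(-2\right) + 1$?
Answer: $\frac{5625}{16} \approx 351.56$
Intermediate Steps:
$t = 5$ ($t = 4 + 1 = 5$)
$v{\left(B,r \right)} = r^{2}$
$v{\left(-6,t \right)} \left(1 \cdot \frac{1}{4} - 4\right)^{2} = 5^{2} \left(1 \cdot \frac{1}{4} - 4\right)^{2} = 25 \left(1 \cdot \frac{1}{4} - 4\right)^{2} = 25 \left(\frac{1}{4} - 4\right)^{2} = 25 \left(- \frac{15}{4}\right)^{2} = 25 \cdot \frac{225}{16} = \frac{5625}{16}$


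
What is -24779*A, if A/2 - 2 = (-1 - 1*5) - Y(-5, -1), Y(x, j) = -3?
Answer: 49558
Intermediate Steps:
A = -2 (A = 4 + 2*((-1 - 1*5) - 1*(-3)) = 4 + 2*((-1 - 5) + 3) = 4 + 2*(-6 + 3) = 4 + 2*(-3) = 4 - 6 = -2)
-24779*A = -24779*(-2) = 49558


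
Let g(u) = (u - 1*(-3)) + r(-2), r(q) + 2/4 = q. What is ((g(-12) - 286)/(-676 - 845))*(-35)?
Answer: -20825/3042 ≈ -6.8458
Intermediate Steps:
r(q) = -½ + q
g(u) = ½ + u (g(u) = (u - 1*(-3)) + (-½ - 2) = (u + 3) - 5/2 = (3 + u) - 5/2 = ½ + u)
((g(-12) - 286)/(-676 - 845))*(-35) = (((½ - 12) - 286)/(-676 - 845))*(-35) = ((-23/2 - 286)/(-1521))*(-35) = -595/2*(-1/1521)*(-35) = (595/3042)*(-35) = -20825/3042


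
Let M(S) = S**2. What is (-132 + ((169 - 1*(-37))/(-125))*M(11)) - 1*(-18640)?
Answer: 2288574/125 ≈ 18309.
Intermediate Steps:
(-132 + ((169 - 1*(-37))/(-125))*M(11)) - 1*(-18640) = (-132 + ((169 - 1*(-37))/(-125))*11**2) - 1*(-18640) = (-132 + ((169 + 37)*(-1/125))*121) + 18640 = (-132 + (206*(-1/125))*121) + 18640 = (-132 - 206/125*121) + 18640 = (-132 - 24926/125) + 18640 = -41426/125 + 18640 = 2288574/125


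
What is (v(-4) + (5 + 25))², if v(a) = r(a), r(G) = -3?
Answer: 729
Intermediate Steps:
v(a) = -3
(v(-4) + (5 + 25))² = (-3 + (5 + 25))² = (-3 + 30)² = 27² = 729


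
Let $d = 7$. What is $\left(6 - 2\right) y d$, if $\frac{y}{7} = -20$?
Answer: $-3920$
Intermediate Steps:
$y = -140$ ($y = 7 \left(-20\right) = -140$)
$\left(6 - 2\right) y d = \left(6 - 2\right) \left(-140\right) 7 = 4 \left(-140\right) 7 = \left(-560\right) 7 = -3920$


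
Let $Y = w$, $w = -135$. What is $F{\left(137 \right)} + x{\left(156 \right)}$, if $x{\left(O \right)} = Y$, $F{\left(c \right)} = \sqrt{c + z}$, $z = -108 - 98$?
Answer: $-135 + i \sqrt{69} \approx -135.0 + 8.3066 i$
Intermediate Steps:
$Y = -135$
$z = -206$ ($z = -108 - 98 = -206$)
$F{\left(c \right)} = \sqrt{-206 + c}$ ($F{\left(c \right)} = \sqrt{c - 206} = \sqrt{-206 + c}$)
$x{\left(O \right)} = -135$
$F{\left(137 \right)} + x{\left(156 \right)} = \sqrt{-206 + 137} - 135 = \sqrt{-69} - 135 = i \sqrt{69} - 135 = -135 + i \sqrt{69}$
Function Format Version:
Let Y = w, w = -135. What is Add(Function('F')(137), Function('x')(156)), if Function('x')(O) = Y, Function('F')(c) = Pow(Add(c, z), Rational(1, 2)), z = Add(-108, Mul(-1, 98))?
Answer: Add(-135, Mul(I, Pow(69, Rational(1, 2)))) ≈ Add(-135.00, Mul(8.3066, I))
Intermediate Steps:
Y = -135
z = -206 (z = Add(-108, -98) = -206)
Function('F')(c) = Pow(Add(-206, c), Rational(1, 2)) (Function('F')(c) = Pow(Add(c, -206), Rational(1, 2)) = Pow(Add(-206, c), Rational(1, 2)))
Function('x')(O) = -135
Add(Function('F')(137), Function('x')(156)) = Add(Pow(Add(-206, 137), Rational(1, 2)), -135) = Add(Pow(-69, Rational(1, 2)), -135) = Add(Mul(I, Pow(69, Rational(1, 2))), -135) = Add(-135, Mul(I, Pow(69, Rational(1, 2))))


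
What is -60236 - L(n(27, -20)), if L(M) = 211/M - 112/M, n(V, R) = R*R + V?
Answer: -25720871/427 ≈ -60236.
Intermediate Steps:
n(V, R) = V + R**2 (n(V, R) = R**2 + V = V + R**2)
L(M) = 99/M
-60236 - L(n(27, -20)) = -60236 - 99/(27 + (-20)**2) = -60236 - 99/(27 + 400) = -60236 - 99/427 = -25720871/427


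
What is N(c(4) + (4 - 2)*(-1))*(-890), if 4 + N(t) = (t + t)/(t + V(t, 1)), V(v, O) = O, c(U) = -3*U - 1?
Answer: 11570/7 ≈ 1652.9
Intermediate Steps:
c(U) = -1 - 3*U
N(t) = -4 + 2*t/(1 + t) (N(t) = -4 + (t + t)/(t + 1) = -4 + (2*t)/(1 + t) = -4 + 2*t/(1 + t))
N(c(4) + (4 - 2)*(-1))*(-890) = (2*(-2 - ((-1 - 3*4) + (4 - 2)*(-1)))/(1 + ((-1 - 3*4) + (4 - 2)*(-1))))*(-890) = (2*(-2 - ((-1 - 12) + 2*(-1)))/(1 + ((-1 - 12) + 2*(-1))))*(-890) = (2*(-2 - (-13 - 2))/(1 + (-13 - 2)))*(-890) = (2*(-2 - 1*(-15))/(1 - 15))*(-890) = (2*(-2 + 15)/(-14))*(-890) = (2*(-1/14)*13)*(-890) = -13/7*(-890) = 11570/7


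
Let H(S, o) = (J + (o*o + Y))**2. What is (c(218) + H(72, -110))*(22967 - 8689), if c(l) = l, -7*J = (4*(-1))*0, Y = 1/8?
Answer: 66895625080867/32 ≈ 2.0905e+12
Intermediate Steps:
Y = 1/8 (Y = 1*(1/8) = 1/8 ≈ 0.12500)
J = 0 (J = -4*(-1)*0/7 = -(-4)*0/7 = -1/7*0 = 0)
H(S, o) = (1/8 + o**2)**2 (H(S, o) = (0 + (o*o + 1/8))**2 = (0 + (o**2 + 1/8))**2 = (0 + (1/8 + o**2))**2 = (1/8 + o**2)**2)
(c(218) + H(72, -110))*(22967 - 8689) = (218 + (1 + 8*(-110)**2)**2/64)*(22967 - 8689) = (218 + (1 + 8*12100)**2/64)*14278 = (218 + (1 + 96800)**2/64)*14278 = (218 + (1/64)*96801**2)*14278 = (218 + (1/64)*9370433601)*14278 = (218 + 9370433601/64)*14278 = (9370447553/64)*14278 = 66895625080867/32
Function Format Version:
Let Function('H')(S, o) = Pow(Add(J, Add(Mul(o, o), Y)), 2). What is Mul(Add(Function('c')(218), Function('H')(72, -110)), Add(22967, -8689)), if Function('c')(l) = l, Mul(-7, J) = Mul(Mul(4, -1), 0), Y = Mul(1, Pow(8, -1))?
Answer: Rational(66895625080867, 32) ≈ 2.0905e+12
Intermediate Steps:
Y = Rational(1, 8) (Y = Mul(1, Rational(1, 8)) = Rational(1, 8) ≈ 0.12500)
J = 0 (J = Mul(Rational(-1, 7), Mul(Mul(4, -1), 0)) = Mul(Rational(-1, 7), Mul(-4, 0)) = Mul(Rational(-1, 7), 0) = 0)
Function('H')(S, o) = Pow(Add(Rational(1, 8), Pow(o, 2)), 2) (Function('H')(S, o) = Pow(Add(0, Add(Mul(o, o), Rational(1, 8))), 2) = Pow(Add(0, Add(Pow(o, 2), Rational(1, 8))), 2) = Pow(Add(0, Add(Rational(1, 8), Pow(o, 2))), 2) = Pow(Add(Rational(1, 8), Pow(o, 2)), 2))
Mul(Add(Function('c')(218), Function('H')(72, -110)), Add(22967, -8689)) = Mul(Add(218, Mul(Rational(1, 64), Pow(Add(1, Mul(8, Pow(-110, 2))), 2))), Add(22967, -8689)) = Mul(Add(218, Mul(Rational(1, 64), Pow(Add(1, Mul(8, 12100)), 2))), 14278) = Mul(Add(218, Mul(Rational(1, 64), Pow(Add(1, 96800), 2))), 14278) = Mul(Add(218, Mul(Rational(1, 64), Pow(96801, 2))), 14278) = Mul(Add(218, Mul(Rational(1, 64), 9370433601)), 14278) = Mul(Add(218, Rational(9370433601, 64)), 14278) = Mul(Rational(9370447553, 64), 14278) = Rational(66895625080867, 32)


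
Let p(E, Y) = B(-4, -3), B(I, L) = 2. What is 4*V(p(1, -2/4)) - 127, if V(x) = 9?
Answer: -91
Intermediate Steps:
p(E, Y) = 2
4*V(p(1, -2/4)) - 127 = 4*9 - 127 = 36 - 127 = -91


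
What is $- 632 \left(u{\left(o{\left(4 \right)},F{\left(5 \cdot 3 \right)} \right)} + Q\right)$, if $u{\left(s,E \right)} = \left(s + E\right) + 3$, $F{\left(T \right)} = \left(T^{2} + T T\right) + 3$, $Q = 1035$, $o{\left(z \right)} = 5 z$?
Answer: $-954952$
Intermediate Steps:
$F{\left(T \right)} = 3 + 2 T^{2}$ ($F{\left(T \right)} = \left(T^{2} + T^{2}\right) + 3 = 2 T^{2} + 3 = 3 + 2 T^{2}$)
$u{\left(s,E \right)} = 3 + E + s$ ($u{\left(s,E \right)} = \left(E + s\right) + 3 = 3 + E + s$)
$- 632 \left(u{\left(o{\left(4 \right)},F{\left(5 \cdot 3 \right)} \right)} + Q\right) = - 632 \left(\left(3 + \left(3 + 2 \left(5 \cdot 3\right)^{2}\right) + 5 \cdot 4\right) + 1035\right) = - 632 \left(\left(3 + \left(3 + 2 \cdot 15^{2}\right) + 20\right) + 1035\right) = - 632 \left(\left(3 + \left(3 + 2 \cdot 225\right) + 20\right) + 1035\right) = - 632 \left(\left(3 + \left(3 + 450\right) + 20\right) + 1035\right) = - 632 \left(\left(3 + 453 + 20\right) + 1035\right) = - 632 \left(476 + 1035\right) = \left(-632\right) 1511 = -954952$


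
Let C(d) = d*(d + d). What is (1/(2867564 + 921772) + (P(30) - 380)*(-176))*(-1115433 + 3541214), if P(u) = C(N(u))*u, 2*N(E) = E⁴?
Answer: -15921671915801971664725272139/3789336 ≈ -4.2017e+21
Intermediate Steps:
N(E) = E⁴/2
C(d) = 2*d² (C(d) = d*(2*d) = 2*d²)
P(u) = u⁹/2 (P(u) = (2*(u⁴/2)²)*u = (2*(u⁸/4))*u = (u⁸/2)*u = u⁹/2)
(1/(2867564 + 921772) + (P(30) - 380)*(-176))*(-1115433 + 3541214) = (1/(2867564 + 921772) + ((½)*30⁹ - 380)*(-176))*(-1115433 + 3541214) = (1/3789336 + ((½)*19683000000000 - 380)*(-176))*2425781 = (1/3789336 + (9841500000000 - 380)*(-176))*2425781 = (1/3789336 + 9841499999620*(-176))*2425781 = (1/3789336 - 1732103999933120)*2425781 = -6563524042690569208319/3789336*2425781 = -15921671915801971664725272139/3789336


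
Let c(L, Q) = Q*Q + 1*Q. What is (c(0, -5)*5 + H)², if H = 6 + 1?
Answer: 11449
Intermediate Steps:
H = 7
c(L, Q) = Q + Q² (c(L, Q) = Q² + Q = Q + Q²)
(c(0, -5)*5 + H)² = (-5*(1 - 5)*5 + 7)² = (-5*(-4)*5 + 7)² = (20*5 + 7)² = (100 + 7)² = 107² = 11449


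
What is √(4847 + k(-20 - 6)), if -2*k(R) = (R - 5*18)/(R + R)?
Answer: √3275818/26 ≈ 69.612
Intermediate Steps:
k(R) = -(-90 + R)/(4*R) (k(R) = -(R - 5*18)/(2*(R + R)) = -(R - 90)/(2*(2*R)) = -(-90 + R)*1/(2*R)/2 = -(-90 + R)/(4*R))
√(4847 + k(-20 - 6)) = √(4847 + (90 - (-20 - 6))/(4*(-20 - 6))) = √(4847 + (¼)*(90 - 1*(-26))/(-26)) = √(4847 + (¼)*(-1/26)*(90 + 26)) = √(4847 + (¼)*(-1/26)*116) = √(4847 - 29/26) = √(125993/26) = √3275818/26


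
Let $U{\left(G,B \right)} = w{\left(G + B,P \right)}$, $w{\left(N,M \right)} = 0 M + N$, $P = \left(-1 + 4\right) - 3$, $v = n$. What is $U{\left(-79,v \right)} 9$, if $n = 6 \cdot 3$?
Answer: $-549$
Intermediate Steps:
$n = 18$
$v = 18$
$P = 0$ ($P = 3 - 3 = 0$)
$w{\left(N,M \right)} = N$ ($w{\left(N,M \right)} = 0 + N = N$)
$U{\left(G,B \right)} = B + G$ ($U{\left(G,B \right)} = G + B = B + G$)
$U{\left(-79,v \right)} 9 = \left(18 - 79\right) 9 = \left(-61\right) 9 = -549$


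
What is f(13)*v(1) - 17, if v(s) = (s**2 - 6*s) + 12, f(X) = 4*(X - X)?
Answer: -17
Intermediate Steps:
f(X) = 0 (f(X) = 4*0 = 0)
v(s) = 12 + s**2 - 6*s
f(13)*v(1) - 17 = 0*(12 + 1**2 - 6*1) - 17 = 0*(12 + 1 - 6) - 17 = 0*7 - 17 = 0 - 17 = -17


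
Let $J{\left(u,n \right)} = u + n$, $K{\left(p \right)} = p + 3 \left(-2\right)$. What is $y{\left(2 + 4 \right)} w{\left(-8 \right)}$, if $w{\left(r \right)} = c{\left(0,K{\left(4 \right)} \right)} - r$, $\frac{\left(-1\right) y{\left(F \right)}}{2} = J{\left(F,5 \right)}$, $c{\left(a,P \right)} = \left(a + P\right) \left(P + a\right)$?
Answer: $-264$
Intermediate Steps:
$K{\left(p \right)} = -6 + p$ ($K{\left(p \right)} = p - 6 = -6 + p$)
$c{\left(a,P \right)} = \left(P + a\right)^{2}$ ($c{\left(a,P \right)} = \left(P + a\right) \left(P + a\right) = \left(P + a\right)^{2}$)
$J{\left(u,n \right)} = n + u$
$y{\left(F \right)} = -10 - 2 F$ ($y{\left(F \right)} = - 2 \left(5 + F\right) = -10 - 2 F$)
$w{\left(r \right)} = 4 - r$ ($w{\left(r \right)} = \left(\left(-6 + 4\right) + 0\right)^{2} - r = \left(-2 + 0\right)^{2} - r = \left(-2\right)^{2} - r = 4 - r$)
$y{\left(2 + 4 \right)} w{\left(-8 \right)} = \left(-10 - 2 \left(2 + 4\right)\right) \left(4 - -8\right) = \left(-10 - 12\right) \left(4 + 8\right) = \left(-10 - 12\right) 12 = \left(-22\right) 12 = -264$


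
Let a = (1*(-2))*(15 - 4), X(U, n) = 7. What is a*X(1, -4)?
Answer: -154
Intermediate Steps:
a = -22 (a = -2*11 = -22)
a*X(1, -4) = -22*7 = -154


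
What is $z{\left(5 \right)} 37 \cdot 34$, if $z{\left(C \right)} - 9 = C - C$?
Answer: $11322$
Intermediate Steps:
$z{\left(C \right)} = 9$ ($z{\left(C \right)} = 9 + \left(C - C\right) = 9 + 0 = 9$)
$z{\left(5 \right)} 37 \cdot 34 = 9 \cdot 37 \cdot 34 = 333 \cdot 34 = 11322$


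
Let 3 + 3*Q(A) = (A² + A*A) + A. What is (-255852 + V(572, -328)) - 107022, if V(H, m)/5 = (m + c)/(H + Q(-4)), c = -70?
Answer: -631769604/1741 ≈ -3.6288e+5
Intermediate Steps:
Q(A) = -1 + A/3 + 2*A²/3 (Q(A) = -1 + ((A² + A*A) + A)/3 = -1 + ((A² + A²) + A)/3 = -1 + (2*A² + A)/3 = -1 + (A + 2*A²)/3 = -1 + (A/3 + 2*A²/3) = -1 + A/3 + 2*A²/3)
V(H, m) = 5*(-70 + m)/(25/3 + H) (V(H, m) = 5*((m - 70)/(H + (-1 + (⅓)*(-4) + (⅔)*(-4)²))) = 5*((-70 + m)/(H + (-1 - 4/3 + (⅔)*16))) = 5*((-70 + m)/(H + (-1 - 4/3 + 32/3))) = 5*((-70 + m)/(H + 25/3)) = 5*((-70 + m)/(25/3 + H)) = 5*(-70 + m)/(25/3 + H))
(-255852 + V(572, -328)) - 107022 = (-255852 + 15*(-70 - 328)/(25 + 3*572)) - 107022 = (-255852 + 15*(-398)/(25 + 1716)) - 107022 = (-255852 + 15*(-398)/1741) - 107022 = (-255852 + 15*(1/1741)*(-398)) - 107022 = (-255852 - 5970/1741) - 107022 = -445444302/1741 - 107022 = -631769604/1741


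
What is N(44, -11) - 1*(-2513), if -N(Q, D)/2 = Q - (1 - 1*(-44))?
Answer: 2515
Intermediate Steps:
N(Q, D) = 90 - 2*Q (N(Q, D) = -2*(Q - (1 - 1*(-44))) = -2*(Q - (1 + 44)) = -2*(Q - 1*45) = -2*(Q - 45) = -2*(-45 + Q) = 90 - 2*Q)
N(44, -11) - 1*(-2513) = (90 - 2*44) - 1*(-2513) = (90 - 88) + 2513 = 2 + 2513 = 2515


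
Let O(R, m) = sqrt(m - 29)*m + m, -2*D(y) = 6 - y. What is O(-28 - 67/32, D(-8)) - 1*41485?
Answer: -41492 - 42*I ≈ -41492.0 - 42.0*I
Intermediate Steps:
D(y) = -3 + y/2 (D(y) = -(6 - y)/2 = -3 + y/2)
O(R, m) = m + m*sqrt(-29 + m) (O(R, m) = sqrt(-29 + m)*m + m = m*sqrt(-29 + m) + m = m + m*sqrt(-29 + m))
O(-28 - 67/32, D(-8)) - 1*41485 = (-3 + (1/2)*(-8))*(1 + sqrt(-29 + (-3 + (1/2)*(-8)))) - 1*41485 = (-3 - 4)*(1 + sqrt(-29 + (-3 - 4))) - 41485 = -7*(1 + sqrt(-29 - 7)) - 41485 = -7*(1 + sqrt(-36)) - 41485 = -7*(1 + 6*I) - 41485 = (-7 - 42*I) - 41485 = -41492 - 42*I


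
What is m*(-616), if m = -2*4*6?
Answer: 29568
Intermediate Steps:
m = -48 (m = -8*6 = -48)
m*(-616) = -48*(-616) = 29568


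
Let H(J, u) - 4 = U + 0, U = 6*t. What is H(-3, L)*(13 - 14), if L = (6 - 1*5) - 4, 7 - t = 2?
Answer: -34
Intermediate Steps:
t = 5 (t = 7 - 1*2 = 7 - 2 = 5)
L = -3 (L = (6 - 5) - 4 = 1 - 4 = -3)
U = 30 (U = 6*5 = 30)
H(J, u) = 34 (H(J, u) = 4 + (30 + 0) = 4 + 30 = 34)
H(-3, L)*(13 - 14) = 34*(13 - 14) = 34*(-1) = -34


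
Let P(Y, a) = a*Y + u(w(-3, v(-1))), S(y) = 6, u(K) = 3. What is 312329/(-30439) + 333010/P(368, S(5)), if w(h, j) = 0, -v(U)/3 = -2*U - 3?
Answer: 9445931971/67300629 ≈ 140.35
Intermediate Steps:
v(U) = 9 + 6*U (v(U) = -3*(-2*U - 3) = -3*(-3 - 2*U) = 9 + 6*U)
P(Y, a) = 3 + Y*a (P(Y, a) = a*Y + 3 = Y*a + 3 = 3 + Y*a)
312329/(-30439) + 333010/P(368, S(5)) = 312329/(-30439) + 333010/(3 + 368*6) = 312329*(-1/30439) + 333010/(3 + 2208) = -312329/30439 + 333010/2211 = 9445931971/67300629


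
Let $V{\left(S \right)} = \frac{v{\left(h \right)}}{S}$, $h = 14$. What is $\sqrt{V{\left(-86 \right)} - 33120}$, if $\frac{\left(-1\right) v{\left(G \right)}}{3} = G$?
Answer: $\frac{i \sqrt{61237977}}{43} \approx 181.99 i$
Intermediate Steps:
$v{\left(G \right)} = - 3 G$
$V{\left(S \right)} = - \frac{42}{S}$ ($V{\left(S \right)} = \frac{\left(-3\right) 14}{S} = - \frac{42}{S}$)
$\sqrt{V{\left(-86 \right)} - 33120} = \sqrt{- \frac{42}{-86} - 33120} = \sqrt{\left(-42\right) \left(- \frac{1}{86}\right) - 33120} = \sqrt{\frac{21}{43} - 33120} = \sqrt{- \frac{1424139}{43}} = \frac{i \sqrt{61237977}}{43}$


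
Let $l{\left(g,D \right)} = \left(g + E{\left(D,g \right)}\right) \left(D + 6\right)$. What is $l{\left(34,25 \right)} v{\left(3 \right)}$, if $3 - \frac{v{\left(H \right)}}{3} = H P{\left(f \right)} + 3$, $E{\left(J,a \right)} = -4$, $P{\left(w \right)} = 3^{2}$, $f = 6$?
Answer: $-75330$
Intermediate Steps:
$P{\left(w \right)} = 9$
$l{\left(g,D \right)} = \left(-4 + g\right) \left(6 + D\right)$ ($l{\left(g,D \right)} = \left(g - 4\right) \left(D + 6\right) = \left(-4 + g\right) \left(6 + D\right)$)
$v{\left(H \right)} = - 27 H$ ($v{\left(H \right)} = 9 - 3 \left(H 9 + 3\right) = 9 - 3 \left(9 H + 3\right) = 9 - 3 \left(3 + 9 H\right) = 9 - \left(9 + 27 H\right) = - 27 H$)
$l{\left(34,25 \right)} v{\left(3 \right)} = \left(-24 - 100 + 6 \cdot 34 + 25 \cdot 34\right) \left(\left(-27\right) 3\right) = \left(-24 - 100 + 204 + 850\right) \left(-81\right) = 930 \left(-81\right) = -75330$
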